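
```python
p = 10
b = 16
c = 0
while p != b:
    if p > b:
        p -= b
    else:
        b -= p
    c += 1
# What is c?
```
Trace:
  p=10
  p=10, b=16
  p=10, b=16, c=0
  p=10, b=6, c=1
  p=4, b=6, c=2
  p=4, b=2, c=3
  p=2, b=2, c=4

Final answer: 4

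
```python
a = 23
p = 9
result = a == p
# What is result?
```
Trace:
  a=23
  a=23, p=9
  a=23, p=9, result=False

Final answer: False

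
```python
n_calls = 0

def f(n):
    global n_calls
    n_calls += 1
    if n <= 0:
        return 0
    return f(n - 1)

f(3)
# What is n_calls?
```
Call trace:
f(n=3)
  f(n=2)
    f(n=1)
      f(n=0)
      -> return 0
    -> return 0
  -> return 0
-> return 0

n_calls is incremented once per call. f is entered once for each n = 3, 2, 1, 0 (the n <= 0 call returns without recursing), i.e. 3 + 1 calls.
n_calls = 4

Final answer: 4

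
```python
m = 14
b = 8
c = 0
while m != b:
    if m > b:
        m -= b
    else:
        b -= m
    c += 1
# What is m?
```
Trace:
  m=14
  m=14, b=8
  m=14, b=8, c=0
  m=6, b=8, c=1
  m=6, b=2, c=2
  m=4, b=2, c=3
  m=2, b=2, c=4

Final answer: 2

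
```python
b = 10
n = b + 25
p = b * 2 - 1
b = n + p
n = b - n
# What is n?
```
Trace:
  b=10
  b=10, n=35
  b=10, n=35, p=19
  b=54, n=35, p=19
  b=54, n=19, p=19

Final answer: 19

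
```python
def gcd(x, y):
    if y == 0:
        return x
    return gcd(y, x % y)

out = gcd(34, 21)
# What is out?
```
Call trace:
gcd(x=34, y=21)
  gcd(x=21, y=13)
    gcd(x=13, y=8)
      gcd(x=8, y=5)
        gcd(x=5, y=3)
          gcd(x=3, y=2)
            gcd(x=2, y=1)
              gcd(x=1, y=0)
              -> return 1
            -> return 1
          -> return 1
        -> return 1
      -> return 1
    -> return 1
  -> return 1
-> return 1

Final answer: 1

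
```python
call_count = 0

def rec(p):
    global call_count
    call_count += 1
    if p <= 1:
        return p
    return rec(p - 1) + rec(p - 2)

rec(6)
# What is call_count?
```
Call trace (a repeated sub-call is expanded the first time; later identical calls just restate its return value):
rec(p=6)
  rec(p=5)
    rec(p=4)
      rec(p=3)
        rec(p=2)
          rec(p=1)
          -> return 1
          rec(p=0)
          -> return 0
        -> return 1
        rec(p=1)
        -> return 1
      -> return 2
      rec(p=2) -> return 1  (same call as traced above)
    -> return 3
    rec(p=3) -> return 2  (same call as traced above)
  -> return 5
  rec(p=4) -> return 3  (same call as traced above)
-> return 8

call_count is incremented once per call, so count the calls in each subtree. Let C(p) = number of calls made by rec(p).
C(0) = C(1) = 1 (base case, no recursion); C(p) = 1 + C(p - 1) + C(p - 2) otherwise.
C(2) = 1 + C(1) + C(0) = 1 + 1 + 1 = 3
C(3) = 1 + C(2) + C(1) = 1 + 3 + 1 = 5
C(4) = 1 + C(3) + C(2) = 1 + 5 + 3 = 9
C(5) = 1 + C(4) + C(3) = 1 + 9 + 5 = 15
C(6) = 1 + C(5) + C(4) = 1 + 15 + 9 = 25
call_count = C(6) = 25

Final answer: 25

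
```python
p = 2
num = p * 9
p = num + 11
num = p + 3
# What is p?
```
Trace:
  p=2
  p=2, num=18
  p=29, num=18
  p=29, num=32

Final answer: 29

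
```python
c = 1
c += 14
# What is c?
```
Trace:
  c=1
  c=15

Final answer: 15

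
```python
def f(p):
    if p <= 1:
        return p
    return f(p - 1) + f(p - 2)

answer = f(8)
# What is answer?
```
Call trace (a repeated sub-call is expanded the first time; later identical calls just restate its return value):
f(p=8)
  f(p=7)
    f(p=6)
      f(p=5)
        f(p=4)
          f(p=3)
            f(p=2)
              f(p=1)
              -> return 1
              f(p=0)
              -> return 0
            -> return 1
            f(p=1)
            -> return 1
          -> return 2
          f(p=2) -> return 1  (same call as traced above)
        -> return 3
        f(p=3) -> return 2  (same call as traced above)
      -> return 5
      f(p=4) -> return 3  (same call as traced above)
    -> return 8
    f(p=5) -> return 5  (same call as traced above)
  -> return 13
  f(p=6) -> return 8  (same call as traced above)
-> return 21

Final answer: 21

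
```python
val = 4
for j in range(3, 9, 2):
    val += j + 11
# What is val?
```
Trace:
  val=4
  val=18, j=3
  val=34, j=5
  val=52, j=7

Final answer: 52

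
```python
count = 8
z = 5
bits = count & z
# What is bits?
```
Trace:
  count=8
  count=8, z=5
  count=8, z=5, bits=0

Final answer: 0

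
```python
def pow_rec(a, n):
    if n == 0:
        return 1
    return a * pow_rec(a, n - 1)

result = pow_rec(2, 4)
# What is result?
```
Call trace:
pow_rec(a=2, n=4)
  pow_rec(a=2, n=3)
    pow_rec(a=2, n=2)
      pow_rec(a=2, n=1)
        pow_rec(a=2, n=0)
        -> return 1
      -> return 2
    -> return 4
  -> return 8
-> return 16

Final answer: 16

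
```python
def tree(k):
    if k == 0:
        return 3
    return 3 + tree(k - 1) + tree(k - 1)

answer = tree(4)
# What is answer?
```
Call trace (a repeated sub-call is expanded the first time; later identical calls just restate its return value):
tree(k=4)
  tree(k=3)
    tree(k=2)
      tree(k=1)
        tree(k=0)
        -> return 3
        tree(k=0)
        -> return 3
      -> return 9
      tree(k=1) -> return 9  (same call as traced above)
    -> return 21
    tree(k=2) -> return 21  (same call as traced above)
  -> return 45
  tree(k=3) -> return 45  (same call as traced above)
-> return 93

Final answer: 93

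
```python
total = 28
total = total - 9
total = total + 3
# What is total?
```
Trace:
  total=28
  total=19
  total=22

Final answer: 22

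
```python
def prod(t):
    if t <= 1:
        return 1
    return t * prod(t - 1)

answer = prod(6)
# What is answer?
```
Call trace:
prod(t=6)
  prod(t=5)
    prod(t=4)
      prod(t=3)
        prod(t=2)
          prod(t=1)
          -> return 1
        -> return 2
      -> return 6
    -> return 24
  -> return 120
-> return 720

Final answer: 720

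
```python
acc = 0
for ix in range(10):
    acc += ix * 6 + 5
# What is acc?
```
Trace:
  acc=0
  acc=5, ix=0
  acc=16, ix=1
  acc=33, ix=2
  acc=56, ix=3
  acc=85, ix=4
  acc=120, ix=5
  acc=161, ix=6
  acc=208, ix=7
  acc=261, ix=8
  acc=320, ix=9

Final answer: 320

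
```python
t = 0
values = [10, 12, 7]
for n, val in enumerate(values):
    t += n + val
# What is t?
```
Trace:
  t=0
  t=10, n=0, val=10
  t=23, n=1, val=12
  t=32, n=2, val=7

Final answer: 32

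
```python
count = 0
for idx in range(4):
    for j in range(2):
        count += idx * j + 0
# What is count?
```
Trace:
  count=0
  count=0, idx=0, j=0
  count=0, idx=0, j=1
  count=0, idx=1, j=0
  count=1, idx=1, j=1
  count=1, idx=2, j=0
  count=3, idx=2, j=1
  count=3, idx=3, j=0
  count=6, idx=3, j=1

Final answer: 6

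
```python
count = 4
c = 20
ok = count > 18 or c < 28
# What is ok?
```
Trace:
  count=4
  count=4, c=20
  count=4, c=20, ok=True

Final answer: True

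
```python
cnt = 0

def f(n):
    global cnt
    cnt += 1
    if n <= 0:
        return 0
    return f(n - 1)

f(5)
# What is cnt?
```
Call trace:
f(n=5)
  f(n=4)
    f(n=3)
      f(n=2)
        f(n=1)
          f(n=0)
          -> return 0
        -> return 0
      -> return 0
    -> return 0
  -> return 0
-> return 0

cnt is incremented once per call. f is entered once for each n = 5, 4, 3, 2, 1, 0 (the n <= 0 call returns without recursing), i.e. 5 + 1 calls.
cnt = 6

Final answer: 6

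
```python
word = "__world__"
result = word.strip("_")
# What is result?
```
Trace:
  word='__world__'
  word='__world__', result='world'

Final answer: 'world'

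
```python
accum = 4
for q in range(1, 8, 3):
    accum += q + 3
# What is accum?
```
Trace:
  accum=4
  accum=8, q=1
  accum=15, q=4
  accum=25, q=7

Final answer: 25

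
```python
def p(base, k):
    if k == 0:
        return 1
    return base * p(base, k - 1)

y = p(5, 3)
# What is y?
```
Call trace:
p(base=5, k=3)
  p(base=5, k=2)
    p(base=5, k=1)
      p(base=5, k=0)
      -> return 1
    -> return 5
  -> return 25
-> return 125

Final answer: 125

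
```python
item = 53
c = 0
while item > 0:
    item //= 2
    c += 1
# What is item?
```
Trace:
  item=53
  item=53, c=0
  item=26, c=1
  item=13, c=2
  item=6, c=3
  item=3, c=4
  item=1, c=5
  item=0, c=6

Final answer: 0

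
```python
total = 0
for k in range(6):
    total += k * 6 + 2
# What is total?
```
Trace:
  total=0
  total=2, k=0
  total=10, k=1
  total=24, k=2
  total=44, k=3
  total=70, k=4
  total=102, k=5

Final answer: 102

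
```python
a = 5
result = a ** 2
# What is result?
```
Trace:
  a=5
  a=5, result=25

Final answer: 25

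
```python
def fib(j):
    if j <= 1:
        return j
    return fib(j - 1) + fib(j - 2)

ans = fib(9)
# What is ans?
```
Call trace (a repeated sub-call is expanded the first time; later identical calls just restate its return value):
fib(j=9)
  fib(j=8)
    fib(j=7)
      fib(j=6)
        fib(j=5)
          fib(j=4)
            fib(j=3)
              fib(j=2)
                fib(j=1)
                -> return 1
                fib(j=0)
                -> return 0
              -> return 1
              fib(j=1)
              -> return 1
            -> return 2
            fib(j=2) -> return 1  (same call as traced above)
          -> return 3
          fib(j=3) -> return 2  (same call as traced above)
        -> return 5
        fib(j=4) -> return 3  (same call as traced above)
      -> return 8
      fib(j=5) -> return 5  (same call as traced above)
    -> return 13
    fib(j=6) -> return 8  (same call as traced above)
  -> return 21
  fib(j=7) -> return 13  (same call as traced above)
-> return 34

Final answer: 34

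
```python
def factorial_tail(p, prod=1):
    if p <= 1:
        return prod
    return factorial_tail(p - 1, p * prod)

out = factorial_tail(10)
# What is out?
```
Call trace:
factorial_tail(p=10, prod=1)
  factorial_tail(p=9, prod=10)
    factorial_tail(p=8, prod=90)
      factorial_tail(p=7, prod=720)
        factorial_tail(p=6, prod=5040)
          factorial_tail(p=5, prod=30240)
            factorial_tail(p=4, prod=151200)
              factorial_tail(p=3, prod=604800)
                factorial_tail(p=2, prod=1814400)
                  factorial_tail(p=1, prod=3628800)
                  -> return 3628800
                -> return 3628800
              -> return 3628800
            -> return 3628800
          -> return 3628800
        -> return 3628800
      -> return 3628800
    -> return 3628800
  -> return 3628800
-> return 3628800

Final answer: 3628800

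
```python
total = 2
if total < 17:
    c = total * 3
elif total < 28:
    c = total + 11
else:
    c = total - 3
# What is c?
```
Trace:
  total=2
  total=2, c=6

Final answer: 6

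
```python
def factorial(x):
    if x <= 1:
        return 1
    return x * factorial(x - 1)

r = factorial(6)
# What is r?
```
Call trace:
factorial(x=6)
  factorial(x=5)
    factorial(x=4)
      factorial(x=3)
        factorial(x=2)
          factorial(x=1)
          -> return 1
        -> return 2
      -> return 6
    -> return 24
  -> return 120
-> return 720

Final answer: 720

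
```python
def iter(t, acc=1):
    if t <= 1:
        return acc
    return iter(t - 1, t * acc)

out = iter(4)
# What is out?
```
Call trace:
iter(t=4, acc=1)
  iter(t=3, acc=4)
    iter(t=2, acc=12)
      iter(t=1, acc=24)
      -> return 24
    -> return 24
  -> return 24
-> return 24

Final answer: 24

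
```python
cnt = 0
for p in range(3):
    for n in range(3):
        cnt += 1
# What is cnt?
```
Trace:
  cnt=0
  cnt=1, p=0, n=0
  cnt=2, p=0, n=1
  cnt=3, p=0, n=2
  cnt=4, p=1, n=0
  cnt=5, p=1, n=1
  cnt=6, p=1, n=2
  cnt=7, p=2, n=0
  cnt=8, p=2, n=1
  cnt=9, p=2, n=2

Final answer: 9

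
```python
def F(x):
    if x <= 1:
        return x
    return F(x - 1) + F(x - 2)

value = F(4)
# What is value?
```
Call trace (a repeated sub-call is expanded the first time; later identical calls just restate its return value):
F(x=4)
  F(x=3)
    F(x=2)
      F(x=1)
      -> return 1
      F(x=0)
      -> return 0
    -> return 1
    F(x=1)
    -> return 1
  -> return 2
  F(x=2) -> return 1  (same call as traced above)
-> return 3

Final answer: 3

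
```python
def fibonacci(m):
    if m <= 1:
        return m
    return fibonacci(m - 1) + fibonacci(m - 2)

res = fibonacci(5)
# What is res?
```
Call trace (a repeated sub-call is expanded the first time; later identical calls just restate its return value):
fibonacci(m=5)
  fibonacci(m=4)
    fibonacci(m=3)
      fibonacci(m=2)
        fibonacci(m=1)
        -> return 1
        fibonacci(m=0)
        -> return 0
      -> return 1
      fibonacci(m=1)
      -> return 1
    -> return 2
    fibonacci(m=2) -> return 1  (same call as traced above)
  -> return 3
  fibonacci(m=3) -> return 2  (same call as traced above)
-> return 5

Final answer: 5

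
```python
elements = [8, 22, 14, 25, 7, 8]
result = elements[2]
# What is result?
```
Trace:
  elements=[8, 22, 14, 25, 7, 8]
  elements=[8, 22, 14, 25, 7, 8], result=14

Final answer: 14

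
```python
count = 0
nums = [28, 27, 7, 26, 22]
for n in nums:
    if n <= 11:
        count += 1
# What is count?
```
Trace:
  count=0
  count=0, n=28
  count=0, n=27
  count=1, n=7
  count=1, n=26
  count=1, n=22

Final answer: 1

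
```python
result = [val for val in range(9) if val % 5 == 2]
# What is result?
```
Trace:
  val=0
  val=1
  val=2
  val=3
  val=4
  val=5
  val=6
  val=7
  val=8
  result=[2, 7]

Final answer: [2, 7]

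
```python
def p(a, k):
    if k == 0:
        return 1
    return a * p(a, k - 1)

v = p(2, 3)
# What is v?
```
Call trace:
p(a=2, k=3)
  p(a=2, k=2)
    p(a=2, k=1)
      p(a=2, k=0)
      -> return 1
    -> return 2
  -> return 4
-> return 8

Final answer: 8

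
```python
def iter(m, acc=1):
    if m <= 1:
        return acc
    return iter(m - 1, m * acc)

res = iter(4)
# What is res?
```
Call trace:
iter(m=4, acc=1)
  iter(m=3, acc=4)
    iter(m=2, acc=12)
      iter(m=1, acc=24)
      -> return 24
    -> return 24
  -> return 24
-> return 24

Final answer: 24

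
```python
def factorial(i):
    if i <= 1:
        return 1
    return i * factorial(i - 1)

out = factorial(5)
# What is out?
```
Call trace:
factorial(i=5)
  factorial(i=4)
    factorial(i=3)
      factorial(i=2)
        factorial(i=1)
        -> return 1
      -> return 2
    -> return 6
  -> return 24
-> return 120

Final answer: 120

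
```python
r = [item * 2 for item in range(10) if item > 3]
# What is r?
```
Trace:
  item=0
  item=1
  item=2
  item=3
  item=4
  item=5
  item=6
  item=7
  item=8
  item=9
  r=[8, 10, 12, 14, 16, 18]

Final answer: [8, 10, 12, 14, 16, 18]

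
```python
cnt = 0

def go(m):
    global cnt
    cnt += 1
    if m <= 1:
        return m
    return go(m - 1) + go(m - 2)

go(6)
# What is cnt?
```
Call trace (a repeated sub-call is expanded the first time; later identical calls just restate its return value):
go(m=6)
  go(m=5)
    go(m=4)
      go(m=3)
        go(m=2)
          go(m=1)
          -> return 1
          go(m=0)
          -> return 0
        -> return 1
        go(m=1)
        -> return 1
      -> return 2
      go(m=2) -> return 1  (same call as traced above)
    -> return 3
    go(m=3) -> return 2  (same call as traced above)
  -> return 5
  go(m=4) -> return 3  (same call as traced above)
-> return 8

cnt is incremented once per call, so count the calls in each subtree. Let C(m) = number of calls made by go(m).
C(0) = C(1) = 1 (base case, no recursion); C(m) = 1 + C(m - 1) + C(m - 2) otherwise.
C(2) = 1 + C(1) + C(0) = 1 + 1 + 1 = 3
C(3) = 1 + C(2) + C(1) = 1 + 3 + 1 = 5
C(4) = 1 + C(3) + C(2) = 1 + 5 + 3 = 9
C(5) = 1 + C(4) + C(3) = 1 + 9 + 5 = 15
C(6) = 1 + C(5) + C(4) = 1 + 15 + 9 = 25
cnt = C(6) = 25

Final answer: 25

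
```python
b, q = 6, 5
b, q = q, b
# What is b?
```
Trace:
  b=6, q=5
  b=5, q=6

Final answer: 5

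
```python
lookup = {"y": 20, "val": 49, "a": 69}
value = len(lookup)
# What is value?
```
Trace:
  lookup={'y': 20, 'val': 49, 'a': 69}
  lookup={'y': 20, 'val': 49, 'a': 69}, value=3

Final answer: 3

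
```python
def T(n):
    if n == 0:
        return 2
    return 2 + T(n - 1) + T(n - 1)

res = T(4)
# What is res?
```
Call trace (a repeated sub-call is expanded the first time; later identical calls just restate its return value):
T(n=4)
  T(n=3)
    T(n=2)
      T(n=1)
        T(n=0)
        -> return 2
        T(n=0)
        -> return 2
      -> return 6
      T(n=1) -> return 6  (same call as traced above)
    -> return 14
    T(n=2) -> return 14  (same call as traced above)
  -> return 30
  T(n=3) -> return 30  (same call as traced above)
-> return 62

Final answer: 62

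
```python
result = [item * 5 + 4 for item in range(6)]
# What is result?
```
Trace:
  item=0
  item=1
  item=2
  item=3
  item=4
  item=5
  result=[4, 9, 14, 19, 24, 29]

Final answer: [4, 9, 14, 19, 24, 29]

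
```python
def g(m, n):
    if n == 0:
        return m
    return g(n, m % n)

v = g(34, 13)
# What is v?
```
Call trace:
g(m=34, n=13)
  g(m=13, n=8)
    g(m=8, n=5)
      g(m=5, n=3)
        g(m=3, n=2)
          g(m=2, n=1)
            g(m=1, n=0)
            -> return 1
          -> return 1
        -> return 1
      -> return 1
    -> return 1
  -> return 1
-> return 1

Final answer: 1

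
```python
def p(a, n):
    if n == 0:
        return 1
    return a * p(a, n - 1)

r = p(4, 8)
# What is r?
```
Call trace:
p(a=4, n=8)
  p(a=4, n=7)
    p(a=4, n=6)
      p(a=4, n=5)
        p(a=4, n=4)
          p(a=4, n=3)
            p(a=4, n=2)
              p(a=4, n=1)
                p(a=4, n=0)
                -> return 1
              -> return 4
            -> return 16
          -> return 64
        -> return 256
      -> return 1024
    -> return 4096
  -> return 16384
-> return 65536

Final answer: 65536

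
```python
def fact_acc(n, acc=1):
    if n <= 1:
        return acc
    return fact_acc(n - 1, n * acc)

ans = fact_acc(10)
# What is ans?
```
Call trace:
fact_acc(n=10, acc=1)
  fact_acc(n=9, acc=10)
    fact_acc(n=8, acc=90)
      fact_acc(n=7, acc=720)
        fact_acc(n=6, acc=5040)
          fact_acc(n=5, acc=30240)
            fact_acc(n=4, acc=151200)
              fact_acc(n=3, acc=604800)
                fact_acc(n=2, acc=1814400)
                  fact_acc(n=1, acc=3628800)
                  -> return 3628800
                -> return 3628800
              -> return 3628800
            -> return 3628800
          -> return 3628800
        -> return 3628800
      -> return 3628800
    -> return 3628800
  -> return 3628800
-> return 3628800

Final answer: 3628800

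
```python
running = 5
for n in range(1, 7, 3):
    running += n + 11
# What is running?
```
Trace:
  running=5
  running=17, n=1
  running=32, n=4

Final answer: 32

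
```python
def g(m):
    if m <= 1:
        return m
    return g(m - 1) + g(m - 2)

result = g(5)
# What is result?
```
Call trace (a repeated sub-call is expanded the first time; later identical calls just restate its return value):
g(m=5)
  g(m=4)
    g(m=3)
      g(m=2)
        g(m=1)
        -> return 1
        g(m=0)
        -> return 0
      -> return 1
      g(m=1)
      -> return 1
    -> return 2
    g(m=2) -> return 1  (same call as traced above)
  -> return 3
  g(m=3) -> return 2  (same call as traced above)
-> return 5

Final answer: 5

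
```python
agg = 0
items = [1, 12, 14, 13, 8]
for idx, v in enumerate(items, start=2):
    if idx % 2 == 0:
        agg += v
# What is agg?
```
Trace:
  agg=0
  agg=1, idx=2, v=1
  agg=1, idx=3, v=12
  agg=15, idx=4, v=14
  agg=15, idx=5, v=13
  agg=23, idx=6, v=8

Final answer: 23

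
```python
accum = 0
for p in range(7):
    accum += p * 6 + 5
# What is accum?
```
Trace:
  accum=0
  accum=5, p=0
  accum=16, p=1
  accum=33, p=2
  accum=56, p=3
  accum=85, p=4
  accum=120, p=5
  accum=161, p=6

Final answer: 161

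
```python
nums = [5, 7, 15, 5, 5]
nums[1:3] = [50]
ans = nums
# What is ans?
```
Trace:
  nums=[5, 7, 15, 5, 5]
  nums=[5, 50, 5, 5]
  nums=[5, 50, 5, 5], ans=[5, 50, 5, 5]

Final answer: [5, 50, 5, 5]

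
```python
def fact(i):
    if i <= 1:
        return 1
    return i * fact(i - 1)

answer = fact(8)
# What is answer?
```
Call trace:
fact(i=8)
  fact(i=7)
    fact(i=6)
      fact(i=5)
        fact(i=4)
          fact(i=3)
            fact(i=2)
              fact(i=1)
              -> return 1
            -> return 2
          -> return 6
        -> return 24
      -> return 120
    -> return 720
  -> return 5040
-> return 40320

Final answer: 40320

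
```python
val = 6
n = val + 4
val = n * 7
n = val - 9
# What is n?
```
Trace:
  val=6
  val=6, n=10
  val=70, n=10
  val=70, n=61

Final answer: 61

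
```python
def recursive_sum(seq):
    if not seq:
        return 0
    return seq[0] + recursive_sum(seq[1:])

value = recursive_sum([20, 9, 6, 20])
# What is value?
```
Call trace:
recursive_sum(seq=[20, 9, 6, 20])
  recursive_sum(seq=[9, 6, 20])
    recursive_sum(seq=[6, 20])
      recursive_sum(seq=[20])
        recursive_sum(seq=[])
        -> return 0
      -> return 20
    -> return 26
  -> return 35
-> return 55

Final answer: 55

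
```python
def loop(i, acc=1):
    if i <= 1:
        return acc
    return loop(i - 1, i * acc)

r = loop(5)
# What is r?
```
Call trace:
loop(i=5, acc=1)
  loop(i=4, acc=5)
    loop(i=3, acc=20)
      loop(i=2, acc=60)
        loop(i=1, acc=120)
        -> return 120
      -> return 120
    -> return 120
  -> return 120
-> return 120

Final answer: 120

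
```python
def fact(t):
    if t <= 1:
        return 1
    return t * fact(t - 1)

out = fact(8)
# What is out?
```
Call trace:
fact(t=8)
  fact(t=7)
    fact(t=6)
      fact(t=5)
        fact(t=4)
          fact(t=3)
            fact(t=2)
              fact(t=1)
              -> return 1
            -> return 2
          -> return 6
        -> return 24
      -> return 120
    -> return 720
  -> return 5040
-> return 40320

Final answer: 40320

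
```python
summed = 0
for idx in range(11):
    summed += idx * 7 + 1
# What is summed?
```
Trace:
  summed=0
  summed=1, idx=0
  summed=9, idx=1
  summed=24, idx=2
  summed=46, idx=3
  summed=75, idx=4
  summed=111, idx=5
  summed=154, idx=6
  summed=204, idx=7
  summed=261, idx=8
  summed=325, idx=9
  summed=396, idx=10

Final answer: 396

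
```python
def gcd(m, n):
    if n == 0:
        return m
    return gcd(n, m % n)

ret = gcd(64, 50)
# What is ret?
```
Call trace:
gcd(m=64, n=50)
  gcd(m=50, n=14)
    gcd(m=14, n=8)
      gcd(m=8, n=6)
        gcd(m=6, n=2)
          gcd(m=2, n=0)
          -> return 2
        -> return 2
      -> return 2
    -> return 2
  -> return 2
-> return 2

Final answer: 2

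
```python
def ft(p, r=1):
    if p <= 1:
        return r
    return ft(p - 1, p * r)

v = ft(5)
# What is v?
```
Call trace:
ft(p=5, r=1)
  ft(p=4, r=5)
    ft(p=3, r=20)
      ft(p=2, r=60)
        ft(p=1, r=120)
        -> return 120
      -> return 120
    -> return 120
  -> return 120
-> return 120

Final answer: 120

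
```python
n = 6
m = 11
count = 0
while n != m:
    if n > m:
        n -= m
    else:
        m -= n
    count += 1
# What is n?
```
Trace:
  n=6
  n=6, m=11
  n=6, m=11, count=0
  n=6, m=5, count=1
  n=1, m=5, count=2
  n=1, m=4, count=3
  n=1, m=3, count=4
  n=1, m=2, count=5
  n=1, m=1, count=6

Final answer: 1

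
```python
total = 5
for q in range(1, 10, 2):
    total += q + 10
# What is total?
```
Trace:
  total=5
  total=16, q=1
  total=29, q=3
  total=44, q=5
  total=61, q=7
  total=80, q=9

Final answer: 80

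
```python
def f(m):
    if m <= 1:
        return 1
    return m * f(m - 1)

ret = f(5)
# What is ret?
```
Call trace:
f(m=5)
  f(m=4)
    f(m=3)
      f(m=2)
        f(m=1)
        -> return 1
      -> return 2
    -> return 6
  -> return 24
-> return 120

Final answer: 120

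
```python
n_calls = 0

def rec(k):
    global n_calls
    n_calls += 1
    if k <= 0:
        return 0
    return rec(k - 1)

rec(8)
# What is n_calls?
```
Call trace:
rec(k=8)
  rec(k=7)
    rec(k=6)
      rec(k=5)
        rec(k=4)
          rec(k=3)
            rec(k=2)
              rec(k=1)
                rec(k=0)
                -> return 0
              -> return 0
            -> return 0
          -> return 0
        -> return 0
      -> return 0
    -> return 0
  -> return 0
-> return 0

n_calls is incremented once per call. rec is entered once for each k = 8, 7, 6, 5, 4, 3, 2, 1, 0 (the k <= 0 call returns without recursing), i.e. 8 + 1 calls.
n_calls = 9

Final answer: 9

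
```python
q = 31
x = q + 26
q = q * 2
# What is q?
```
Trace:
  q=31
  q=31, x=57
  q=62, x=57

Final answer: 62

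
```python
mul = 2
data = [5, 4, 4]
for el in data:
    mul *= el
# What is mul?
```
Trace:
  mul=2
  mul=10, el=5
  mul=40, el=4
  mul=160, el=4

Final answer: 160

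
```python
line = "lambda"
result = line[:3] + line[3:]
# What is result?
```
Trace:
  line='lambda'
  line='lambda', result='lambda'

Final answer: 'lambda'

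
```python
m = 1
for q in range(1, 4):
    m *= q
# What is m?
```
Trace:
  m=1
  m=1, q=1
  m=2, q=2
  m=6, q=3

Final answer: 6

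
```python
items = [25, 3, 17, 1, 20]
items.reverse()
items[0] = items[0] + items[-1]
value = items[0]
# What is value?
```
Trace:
  items=[25, 3, 17, 1, 20]
  items=[20, 1, 17, 3, 25]
  items=[45, 1, 17, 3, 25]
  items=[45, 1, 17, 3, 25], value=45

Final answer: 45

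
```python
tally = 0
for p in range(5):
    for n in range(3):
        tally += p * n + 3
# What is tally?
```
Trace:
  tally=0
  tally=3, p=0, n=0
  tally=6, p=0, n=1
  tally=9, p=0, n=2
  tally=12, p=1, n=0
  tally=16, p=1, n=1
  tally=21, p=1, n=2
  tally=24, p=2, n=0
  tally=29, p=2, n=1
  tally=36, p=2, n=2
  tally=39, p=3, n=0
  tally=45, p=3, n=1
  tally=54, p=3, n=2
  tally=57, p=4, n=0
  tally=64, p=4, n=1
  tally=75, p=4, n=2

Final answer: 75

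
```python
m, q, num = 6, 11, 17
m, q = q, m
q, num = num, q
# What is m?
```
Trace:
  m=6, q=11, num=17
  m=11, q=6, num=17
  m=11, q=17, num=6

Final answer: 11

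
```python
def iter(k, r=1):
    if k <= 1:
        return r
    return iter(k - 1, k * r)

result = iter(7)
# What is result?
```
Call trace:
iter(k=7, r=1)
  iter(k=6, r=7)
    iter(k=5, r=42)
      iter(k=4, r=210)
        iter(k=3, r=840)
          iter(k=2, r=2520)
            iter(k=1, r=5040)
            -> return 5040
          -> return 5040
        -> return 5040
      -> return 5040
    -> return 5040
  -> return 5040
-> return 5040

Final answer: 5040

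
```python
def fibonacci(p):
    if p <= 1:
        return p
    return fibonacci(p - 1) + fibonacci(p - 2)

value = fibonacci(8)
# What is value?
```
Call trace (a repeated sub-call is expanded the first time; later identical calls just restate its return value):
fibonacci(p=8)
  fibonacci(p=7)
    fibonacci(p=6)
      fibonacci(p=5)
        fibonacci(p=4)
          fibonacci(p=3)
            fibonacci(p=2)
              fibonacci(p=1)
              -> return 1
              fibonacci(p=0)
              -> return 0
            -> return 1
            fibonacci(p=1)
            -> return 1
          -> return 2
          fibonacci(p=2) -> return 1  (same call as traced above)
        -> return 3
        fibonacci(p=3) -> return 2  (same call as traced above)
      -> return 5
      fibonacci(p=4) -> return 3  (same call as traced above)
    -> return 8
    fibonacci(p=5) -> return 5  (same call as traced above)
  -> return 13
  fibonacci(p=6) -> return 8  (same call as traced above)
-> return 21

Final answer: 21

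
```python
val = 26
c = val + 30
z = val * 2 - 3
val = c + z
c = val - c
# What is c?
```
Trace:
  val=26
  val=26, c=56
  val=26, c=56, z=49
  val=105, c=56, z=49
  val=105, c=49, z=49

Final answer: 49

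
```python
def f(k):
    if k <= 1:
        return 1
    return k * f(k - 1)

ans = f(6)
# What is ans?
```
Call trace:
f(k=6)
  f(k=5)
    f(k=4)
      f(k=3)
        f(k=2)
          f(k=1)
          -> return 1
        -> return 2
      -> return 6
    -> return 24
  -> return 120
-> return 720

Final answer: 720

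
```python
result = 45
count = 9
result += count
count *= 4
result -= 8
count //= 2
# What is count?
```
Trace:
  result=45
  result=45, count=9
  result=54, count=9
  result=54, count=36
  result=46, count=36
  result=46, count=18

Final answer: 18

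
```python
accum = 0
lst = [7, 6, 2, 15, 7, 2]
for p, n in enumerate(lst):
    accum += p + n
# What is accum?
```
Trace:
  accum=0
  accum=7, p=0, n=7
  accum=14, p=1, n=6
  accum=18, p=2, n=2
  accum=36, p=3, n=15
  accum=47, p=4, n=7
  accum=54, p=5, n=2

Final answer: 54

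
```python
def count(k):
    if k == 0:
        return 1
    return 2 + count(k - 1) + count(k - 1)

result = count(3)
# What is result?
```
Call trace (a repeated sub-call is expanded the first time; later identical calls just restate its return value):
count(k=3)
  count(k=2)
    count(k=1)
      count(k=0)
      -> return 1
      count(k=0)
      -> return 1
    -> return 4
    count(k=1) -> return 4  (same call as traced above)
  -> return 10
  count(k=2) -> return 10  (same call as traced above)
-> return 22

Final answer: 22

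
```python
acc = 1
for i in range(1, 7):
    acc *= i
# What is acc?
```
Trace:
  acc=1
  acc=1, i=1
  acc=2, i=2
  acc=6, i=3
  acc=24, i=4
  acc=120, i=5
  acc=720, i=6

Final answer: 720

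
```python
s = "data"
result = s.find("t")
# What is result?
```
Trace:
  s='data'
  s='data', result=2

Final answer: 2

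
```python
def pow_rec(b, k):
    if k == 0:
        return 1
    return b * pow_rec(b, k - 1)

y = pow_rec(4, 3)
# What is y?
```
Call trace:
pow_rec(b=4, k=3)
  pow_rec(b=4, k=2)
    pow_rec(b=4, k=1)
      pow_rec(b=4, k=0)
      -> return 1
    -> return 4
  -> return 16
-> return 64

Final answer: 64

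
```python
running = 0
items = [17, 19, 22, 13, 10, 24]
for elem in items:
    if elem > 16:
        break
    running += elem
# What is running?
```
Trace:
  running=0
  running=0, elem=17

Final answer: 0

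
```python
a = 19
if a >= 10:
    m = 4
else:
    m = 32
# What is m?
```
Trace:
  a=19
  a=19, m=4

Final answer: 4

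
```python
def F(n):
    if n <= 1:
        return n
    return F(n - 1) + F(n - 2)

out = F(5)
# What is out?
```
Call trace (a repeated sub-call is expanded the first time; later identical calls just restate its return value):
F(n=5)
  F(n=4)
    F(n=3)
      F(n=2)
        F(n=1)
        -> return 1
        F(n=0)
        -> return 0
      -> return 1
      F(n=1)
      -> return 1
    -> return 2
    F(n=2) -> return 1  (same call as traced above)
  -> return 3
  F(n=3) -> return 2  (same call as traced above)
-> return 5

Final answer: 5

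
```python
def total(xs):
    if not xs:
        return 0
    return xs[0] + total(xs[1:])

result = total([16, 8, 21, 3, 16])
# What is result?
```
Call trace:
total(xs=[16, 8, 21, 3, 16])
  total(xs=[8, 21, 3, 16])
    total(xs=[21, 3, 16])
      total(xs=[3, 16])
        total(xs=[16])
          total(xs=[])
          -> return 0
        -> return 16
      -> return 19
    -> return 40
  -> return 48
-> return 64

Final answer: 64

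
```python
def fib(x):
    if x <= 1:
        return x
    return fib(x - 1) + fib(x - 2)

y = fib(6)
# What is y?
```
Call trace (a repeated sub-call is expanded the first time; later identical calls just restate its return value):
fib(x=6)
  fib(x=5)
    fib(x=4)
      fib(x=3)
        fib(x=2)
          fib(x=1)
          -> return 1
          fib(x=0)
          -> return 0
        -> return 1
        fib(x=1)
        -> return 1
      -> return 2
      fib(x=2) -> return 1  (same call as traced above)
    -> return 3
    fib(x=3) -> return 2  (same call as traced above)
  -> return 5
  fib(x=4) -> return 3  (same call as traced above)
-> return 8

Final answer: 8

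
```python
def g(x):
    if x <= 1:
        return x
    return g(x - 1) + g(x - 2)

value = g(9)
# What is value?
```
Call trace (a repeated sub-call is expanded the first time; later identical calls just restate its return value):
g(x=9)
  g(x=8)
    g(x=7)
      g(x=6)
        g(x=5)
          g(x=4)
            g(x=3)
              g(x=2)
                g(x=1)
                -> return 1
                g(x=0)
                -> return 0
              -> return 1
              g(x=1)
              -> return 1
            -> return 2
            g(x=2) -> return 1  (same call as traced above)
          -> return 3
          g(x=3) -> return 2  (same call as traced above)
        -> return 5
        g(x=4) -> return 3  (same call as traced above)
      -> return 8
      g(x=5) -> return 5  (same call as traced above)
    -> return 13
    g(x=6) -> return 8  (same call as traced above)
  -> return 21
  g(x=7) -> return 13  (same call as traced above)
-> return 34

Final answer: 34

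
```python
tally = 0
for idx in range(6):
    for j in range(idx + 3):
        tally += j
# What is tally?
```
Trace:
  tally=0
  tally=0, idx=0, j=0
  tally=1, idx=0, j=1
  tally=3, idx=0, j=2
  tally=3, idx=1, j=0
  tally=4, idx=1, j=1
  tally=6, idx=1, j=2
  tally=9, idx=1, j=3
  tally=9, idx=2, j=0
  tally=10, idx=2, j=1
  tally=12, idx=2, j=2
  tally=15, idx=2, j=3
  tally=19, idx=2, j=4
  tally=19, idx=3, j=0
  tally=20, idx=3, j=1
  tally=22, idx=3, j=2
  tally=25, idx=3, j=3
  tally=29, idx=3, j=4
  tally=34, idx=3, j=5
  tally=34, idx=4, j=0
  tally=35, idx=4, j=1
  tally=37, idx=4, j=2
  tally=40, idx=4, j=3
  tally=44, idx=4, j=4
  tally=49, idx=4, j=5
  tally=55, idx=4, j=6
  tally=55, idx=5, j=0
  tally=56, idx=5, j=1
  tally=58, idx=5, j=2
  tally=61, idx=5, j=3
  tally=65, idx=5, j=4
  tally=70, idx=5, j=5
  tally=76, idx=5, j=6
  tally=83, idx=5, j=7

Final answer: 83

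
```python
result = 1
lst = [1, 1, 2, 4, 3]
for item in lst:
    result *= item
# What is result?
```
Trace:
  result=1
  result=1, item=1
  result=1, item=1
  result=2, item=2
  result=8, item=4
  result=24, item=3

Final answer: 24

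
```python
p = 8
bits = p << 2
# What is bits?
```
Trace:
  p=8
  p=8, bits=32

Final answer: 32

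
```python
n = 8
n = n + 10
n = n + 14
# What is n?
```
Trace:
  n=8
  n=18
  n=32

Final answer: 32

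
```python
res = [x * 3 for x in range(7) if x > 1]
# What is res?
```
Trace:
  x=0
  x=1
  x=2
  x=3
  x=4
  x=5
  x=6
  res=[6, 9, 12, 15, 18]

Final answer: [6, 9, 12, 15, 18]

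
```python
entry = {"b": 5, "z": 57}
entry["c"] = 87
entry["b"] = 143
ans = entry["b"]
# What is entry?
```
Trace:
  entry={'b': 5, 'z': 57}
  entry={'b': 5, 'z': 57, 'c': 87}
  entry={'b': 143, 'z': 57, 'c': 87}
  entry={'b': 143, 'z': 57, 'c': 87}, ans=143

Final answer: {'b': 143, 'z': 57, 'c': 87}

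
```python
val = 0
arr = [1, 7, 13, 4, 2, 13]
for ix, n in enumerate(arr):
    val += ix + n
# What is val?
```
Trace:
  val=0
  val=1, ix=0, n=1
  val=9, ix=1, n=7
  val=24, ix=2, n=13
  val=31, ix=3, n=4
  val=37, ix=4, n=2
  val=55, ix=5, n=13

Final answer: 55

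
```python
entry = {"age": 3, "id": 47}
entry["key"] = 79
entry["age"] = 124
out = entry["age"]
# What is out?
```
Trace:
  entry={'age': 3, 'id': 47}
  entry={'age': 3, 'id': 47, 'key': 79}
  entry={'age': 124, 'id': 47, 'key': 79}
  entry={'age': 124, 'id': 47, 'key': 79}, out=124

Final answer: 124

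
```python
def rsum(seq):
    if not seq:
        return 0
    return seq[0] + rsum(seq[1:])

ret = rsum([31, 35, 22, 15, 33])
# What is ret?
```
Call trace:
rsum(seq=[31, 35, 22, 15, 33])
  rsum(seq=[35, 22, 15, 33])
    rsum(seq=[22, 15, 33])
      rsum(seq=[15, 33])
        rsum(seq=[33])
          rsum(seq=[])
          -> return 0
        -> return 33
      -> return 48
    -> return 70
  -> return 105
-> return 136

Final answer: 136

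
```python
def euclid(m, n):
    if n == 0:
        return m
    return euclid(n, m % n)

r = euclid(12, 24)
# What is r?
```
Call trace:
euclid(m=12, n=24)
  euclid(m=24, n=12)
    euclid(m=12, n=0)
    -> return 12
  -> return 12
-> return 12

Final answer: 12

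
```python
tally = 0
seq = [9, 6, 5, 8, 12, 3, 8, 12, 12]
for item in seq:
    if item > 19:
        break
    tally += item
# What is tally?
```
Trace:
  tally=0
  tally=9, item=9
  tally=15, item=6
  tally=20, item=5
  tally=28, item=8
  tally=40, item=12
  tally=43, item=3
  tally=51, item=8
  tally=63, item=12
  tally=75, item=12

Final answer: 75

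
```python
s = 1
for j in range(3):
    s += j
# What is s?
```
Trace:
  s=1
  s=1, j=0
  s=2, j=1
  s=4, j=2

Final answer: 4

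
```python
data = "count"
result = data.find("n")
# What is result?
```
Trace:
  data='count'
  data='count', result=3

Final answer: 3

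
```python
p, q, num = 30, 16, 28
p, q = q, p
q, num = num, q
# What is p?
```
Trace:
  p=30, q=16, num=28
  p=16, q=30, num=28
  p=16, q=28, num=30

Final answer: 16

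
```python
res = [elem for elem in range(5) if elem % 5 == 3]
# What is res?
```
Trace:
  elem=0
  elem=1
  elem=2
  elem=3
  elem=4
  res=[3]

Final answer: [3]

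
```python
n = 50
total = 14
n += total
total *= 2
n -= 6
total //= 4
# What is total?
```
Trace:
  n=50
  n=50, total=14
  n=64, total=14
  n=64, total=28
  n=58, total=28
  n=58, total=7

Final answer: 7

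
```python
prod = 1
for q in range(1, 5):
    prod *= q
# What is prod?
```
Trace:
  prod=1
  prod=1, q=1
  prod=2, q=2
  prod=6, q=3
  prod=24, q=4

Final answer: 24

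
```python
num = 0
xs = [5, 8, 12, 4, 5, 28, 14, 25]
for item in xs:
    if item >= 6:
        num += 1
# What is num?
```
Trace:
  num=0
  num=0, item=5
  num=1, item=8
  num=2, item=12
  num=2, item=4
  num=2, item=5
  num=3, item=28
  num=4, item=14
  num=5, item=25

Final answer: 5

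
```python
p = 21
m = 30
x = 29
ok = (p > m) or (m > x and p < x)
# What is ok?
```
Trace:
  p=21
  p=21, m=30
  p=21, m=30, x=29
  p=21, m=30, x=29, ok=True

Final answer: True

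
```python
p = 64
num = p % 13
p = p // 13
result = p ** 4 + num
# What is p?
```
Trace:
  p=64
  p=64, num=12
  p=4, num=12
  p=4, num=12, result=268

Final answer: 4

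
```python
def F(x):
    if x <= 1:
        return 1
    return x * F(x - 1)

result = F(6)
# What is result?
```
Call trace:
F(x=6)
  F(x=5)
    F(x=4)
      F(x=3)
        F(x=2)
          F(x=1)
          -> return 1
        -> return 2
      -> return 6
    -> return 24
  -> return 120
-> return 720

Final answer: 720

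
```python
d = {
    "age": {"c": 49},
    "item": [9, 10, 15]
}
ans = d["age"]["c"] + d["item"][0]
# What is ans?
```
Trace:
  d={'age': {'c': 49}, 'item': [9, 10, 15]}
  d={'age': {'c': 49}, 'item': [9, 10, 15]}, ans=58

Final answer: 58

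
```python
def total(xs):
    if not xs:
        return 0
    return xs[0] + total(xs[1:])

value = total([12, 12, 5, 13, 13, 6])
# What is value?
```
Call trace:
total(xs=[12, 12, 5, 13, 13, 6])
  total(xs=[12, 5, 13, 13, 6])
    total(xs=[5, 13, 13, 6])
      total(xs=[13, 13, 6])
        total(xs=[13, 6])
          total(xs=[6])
            total(xs=[])
            -> return 0
          -> return 6
        -> return 19
      -> return 32
    -> return 37
  -> return 49
-> return 61

Final answer: 61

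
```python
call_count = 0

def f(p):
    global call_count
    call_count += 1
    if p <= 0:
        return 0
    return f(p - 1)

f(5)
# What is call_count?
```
Call trace:
f(p=5)
  f(p=4)
    f(p=3)
      f(p=2)
        f(p=1)
          f(p=0)
          -> return 0
        -> return 0
      -> return 0
    -> return 0
  -> return 0
-> return 0

call_count is incremented once per call. f is entered once for each p = 5, 4, 3, 2, 1, 0 (the p <= 0 call returns without recursing), i.e. 5 + 1 calls.
call_count = 6

Final answer: 6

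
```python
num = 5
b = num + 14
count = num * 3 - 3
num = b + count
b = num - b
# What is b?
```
Trace:
  num=5
  num=5, b=19
  num=5, b=19, count=12
  num=31, b=19, count=12
  num=31, b=12, count=12

Final answer: 12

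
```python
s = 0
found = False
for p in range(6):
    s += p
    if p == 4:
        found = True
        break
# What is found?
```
Trace:
  s=0
  s=0, found=False
  s=0, found=False, p=0
  s=1, found=False, p=1
  s=3, found=False, p=2
  s=6, found=False, p=3
  s=10, found=True, p=4

Final answer: True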